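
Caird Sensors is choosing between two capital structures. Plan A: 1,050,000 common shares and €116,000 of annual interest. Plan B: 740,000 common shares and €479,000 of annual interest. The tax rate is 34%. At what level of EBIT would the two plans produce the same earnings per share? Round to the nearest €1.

€1,345,516

Set EPS_A = EPS_B: (EBIT − €116,000)(1 − 0.34) ÷ 1,050,000 = (EBIT − €479,000)(1 − 0.34) ÷ 740,000.
Cancelling (1 − t) and cross-multiplying: 740,000·(EBIT − 116,000) = 1,050,000·(EBIT − 479,000).
Solving, EBIT = (479,000·1,050,000 − 116,000·740,000) / (1,050,000 − 740,000) = 417,110,000,000 / 310,000 = 1,345,516.13.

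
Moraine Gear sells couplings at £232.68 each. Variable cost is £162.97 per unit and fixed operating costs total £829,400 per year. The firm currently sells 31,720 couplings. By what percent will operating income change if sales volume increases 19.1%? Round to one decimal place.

+30.6%

Contribution at this volume is 31,720 × £69.71 = £2,211,201.20.
Subtracting fixed costs: EBIT = £2,211,201.20 − £829,400 = £1,381,801.20.
So DOL = total CM / EBIT = £2,211,201.20 / £1,381,801.20 = 1.6002.
%ΔEBIT = DOL × %ΔSales = 1.6002 × +19.1% = +30.6%.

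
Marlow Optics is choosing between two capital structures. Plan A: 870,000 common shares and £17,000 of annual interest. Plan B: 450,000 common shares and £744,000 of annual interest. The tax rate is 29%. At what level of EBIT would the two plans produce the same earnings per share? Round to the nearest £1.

Set EPS_A = EPS_B: (EBIT − £17,000)(1 − 0.29) ÷ 870,000 = (EBIT − £744,000)(1 − 0.29) ÷ 450,000.
The (1 − t) factor cancels: (EBIT − 17,000) × 450,000 = (EBIT − 744,000) × 870,000.
Solving, EBIT = (744,000·870,000 − 17,000·450,000) / (870,000 − 450,000) = 639,630,000,000 / 420,000 = 1,522,928.57.

£1,522,929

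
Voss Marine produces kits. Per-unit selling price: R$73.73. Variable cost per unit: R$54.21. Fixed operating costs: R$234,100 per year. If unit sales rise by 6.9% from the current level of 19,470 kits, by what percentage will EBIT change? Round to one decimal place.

Total contribution margin = 19,470 × R$19.52 = R$380,054.40.
EBIT = R$380,054.40 − R$234,100 = R$145,954.40.
So DOL = total CM / EBIT = R$380,054.40 / R$145,954.40 = 2.6039.
%ΔEBIT = DOL × %ΔSales = 2.6039 × +6.9% = +18.0%.

+18.0%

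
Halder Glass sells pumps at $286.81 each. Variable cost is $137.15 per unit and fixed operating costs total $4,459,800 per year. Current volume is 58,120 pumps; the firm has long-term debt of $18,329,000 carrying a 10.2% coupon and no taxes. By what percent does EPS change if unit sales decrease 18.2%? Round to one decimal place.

Total contribution margin = 58,120 × $149.66 = $8,698,239.20.
EBIT = $8,698,239.20 − $4,459,800 = $4,238,439.20.
After interest of $1,869,558.00, pre-tax earnings = $2,368,881.20.
Degree of combined leverage = contribution ÷ (EBIT − I) = $8,698,239.20 ÷ $2,368,881.20 = 3.6719.
EPS therefore changes by 3.6719 × (-18.2%) = -66.8%.

-66.8%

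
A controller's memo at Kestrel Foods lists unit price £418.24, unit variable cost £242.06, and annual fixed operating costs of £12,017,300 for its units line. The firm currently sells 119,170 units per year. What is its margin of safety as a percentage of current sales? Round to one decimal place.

Contribution margin per unit = £418.24 − £242.06 = £176.18. Break-even units = £12,017,300 ÷ £176.18 = 68,210.35; break-even revenue = 68,210.35 × £418.24 = £28,528,298.06.
Actual sales revenue = 119,170 × £418.24 = £49,841,660.80.
Margin of safety = (£49,841,660.80 − £28,528,298.06) ÷ £49,841,660.80 = 42.8%.

42.8%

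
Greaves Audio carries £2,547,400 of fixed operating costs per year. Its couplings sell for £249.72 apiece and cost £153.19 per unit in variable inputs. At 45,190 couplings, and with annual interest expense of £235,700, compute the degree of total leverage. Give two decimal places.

Total contribution margin = 45,190 × £96.53 = £4,362,190.70.
EBIT = £4,362,190.70 − £2,547,400 = £1,814,790.70. Interest = £235,700.00, so EBIT − I = £1,579,090.70.
Degree of total leverage = total CM / (EBIT − interest) = £4,362,190.70 / £1,579,090.70 = 2.7625.

2.76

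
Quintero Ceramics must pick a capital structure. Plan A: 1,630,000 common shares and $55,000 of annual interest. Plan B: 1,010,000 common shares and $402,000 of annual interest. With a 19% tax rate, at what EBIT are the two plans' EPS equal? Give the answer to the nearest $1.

At indifference, (EBIT − 55,000)(1 − t)/1,630,000 = (EBIT − 402,000)(1 − t)/1,010,000.
Cancelling (1 − t) and cross-multiplying: 1,010,000·(EBIT − 55,000) = 1,630,000·(EBIT − 402,000).
Solving, EBIT = (402,000·1,630,000 − 55,000·1,010,000) / (1,630,000 − 1,010,000) = 599,710,000,000 / 620,000 = 967,274.19.

$967,274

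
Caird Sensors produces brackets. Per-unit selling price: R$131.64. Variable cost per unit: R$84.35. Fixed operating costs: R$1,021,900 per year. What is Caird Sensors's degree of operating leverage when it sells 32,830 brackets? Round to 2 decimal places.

2.93

Contribution at this volume is 32,830 × R$47.29 = R$1,552,530.70.
EBIT = R$1,552,530.70 − R$1,021,900 = R$530,630.70.
So DOL = total CM / EBIT = R$1,552,530.70 / R$530,630.70 = 2.9258.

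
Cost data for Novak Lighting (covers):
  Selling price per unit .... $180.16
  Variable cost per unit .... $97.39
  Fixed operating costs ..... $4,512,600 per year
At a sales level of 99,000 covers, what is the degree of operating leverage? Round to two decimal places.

At 99,000 units, contribution = 99,000 × $82.77 = $8,194,230.00.
EBIT = $8,194,230.00 − $4,512,600 = $3,681,630.00.
DOL = contribution ÷ EBIT = $8,194,230.00 ÷ $3,681,630.00 = 2.2257.

2.23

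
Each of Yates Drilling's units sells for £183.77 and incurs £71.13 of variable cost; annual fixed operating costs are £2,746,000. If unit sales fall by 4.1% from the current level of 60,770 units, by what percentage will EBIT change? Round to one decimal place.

Total contribution margin = 60,770 × £112.64 = £6,845,132.80.
Subtracting fixed costs: EBIT = £6,845,132.80 − £2,746,000 = £4,099,132.80.
Degree of operating leverage = £6,845,132.80 / £4,099,132.80 = 1.6699.
%ΔEBIT = DOL × %ΔSales = 1.6699 × -4.1% = -6.8%.

-6.8%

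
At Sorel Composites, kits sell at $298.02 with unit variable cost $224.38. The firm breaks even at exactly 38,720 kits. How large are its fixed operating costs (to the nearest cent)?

$2,851,340.80

Unit CM = price − variable cost = $298.02 − $224.38 = $73.64.
Since BE = FC / CM, FC = 38,720 × $73.64 = $2,851,340.80.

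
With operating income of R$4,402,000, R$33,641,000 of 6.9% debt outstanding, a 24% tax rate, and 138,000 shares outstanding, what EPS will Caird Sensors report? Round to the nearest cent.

R$11.46

Pre-tax income = R$4,402,000 − R$2,321,229.00 = R$2,080,771.00.
Net income = R$2,080,771.00 × (1 − 0.24) = R$1,581,385.96.
EPS = R$1,581,385.96 ÷ 138,000 = R$11.46.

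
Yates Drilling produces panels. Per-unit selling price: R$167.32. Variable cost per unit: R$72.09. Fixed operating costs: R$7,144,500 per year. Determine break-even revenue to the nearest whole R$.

Contribution margin per unit = R$167.32 − R$72.09 = R$95.23, a CM ratio of R$95.23 ÷ R$167.32 = 0.5691.
Break-even revenue = fixed costs × price ÷ CM = R$7,144,500 × R$167.32 ÷ R$95.23 = R$12,552,953.

R$12,552,953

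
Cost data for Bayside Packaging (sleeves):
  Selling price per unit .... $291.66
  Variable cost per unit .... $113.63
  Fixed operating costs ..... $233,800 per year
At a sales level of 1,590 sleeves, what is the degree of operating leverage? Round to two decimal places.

5.75

At 1,590 units, contribution = 1,590 × $178.03 = $283,067.70.
Operating income = contribution − fixed costs = $283,067.70 − $233,800 = $49,267.70.
So DOL = total CM / EBIT = $283,067.70 / $49,267.70 = 5.7455.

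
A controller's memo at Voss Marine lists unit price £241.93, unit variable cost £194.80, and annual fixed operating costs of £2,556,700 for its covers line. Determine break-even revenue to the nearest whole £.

£13,124,176

Contribution margin per unit = £241.93 − £194.80 = £47.13, a CM ratio of £47.13 ÷ £241.93 = 0.1948.
Break-even sales = FC ÷ CM ratio = £2,556,700 × £241.93 / £47.13 = £13,124,176.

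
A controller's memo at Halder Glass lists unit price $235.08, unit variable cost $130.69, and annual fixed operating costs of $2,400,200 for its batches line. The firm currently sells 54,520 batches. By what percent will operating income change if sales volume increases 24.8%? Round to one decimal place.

Total contribution margin = 54,520 × $104.39 = $5,691,342.80.
EBIT = $5,691,342.80 − $2,400,200 = $3,291,142.80.
DOL = contribution ÷ EBIT = $5,691,342.80 ÷ $3,291,142.80 = 1.7293.
Operating income changes by 1.7293 × +24.8% = +42.9%.

+42.9%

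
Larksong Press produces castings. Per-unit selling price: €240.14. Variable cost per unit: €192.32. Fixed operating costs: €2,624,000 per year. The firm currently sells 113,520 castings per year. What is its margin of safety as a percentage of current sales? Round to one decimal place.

Unit CM = price − variable cost = €240.14 − €192.32 = €47.82. Break-even units = €2,624,000 ÷ €47.82 = 54,872.44; break-even revenue = 54,872.44 × €240.14 = €13,177,067.34.
Current sales = 113,520 × €240.14 = €27,260,692.80.
Margin of safety = (€27,260,692.80 − €13,177,067.34) ÷ €27,260,692.80 = 51.7%.

51.7%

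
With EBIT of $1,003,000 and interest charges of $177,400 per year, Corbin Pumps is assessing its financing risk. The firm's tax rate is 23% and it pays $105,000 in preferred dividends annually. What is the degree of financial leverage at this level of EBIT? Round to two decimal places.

1.46

Interest = $177,400.00.
Pre-tax preferred-dividend burden = $105,000 ÷ (1 − 0.23) = $136,363.64.
DFL = EBIT ÷ [EBIT − I − D_p/(1−t)] = $1,003,000 ÷ [$1,003,000 − $177,400.00 − $136,363.64] = $1,003,000 ÷ $689,236.36 = 1.4552.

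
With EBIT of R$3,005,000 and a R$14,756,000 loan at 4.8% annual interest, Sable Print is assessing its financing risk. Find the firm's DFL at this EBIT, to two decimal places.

1.31

Interest = R$708,288.00.
Degree of financial leverage = EBIT / (EBIT − interest) = R$3,005,000 / R$2,296,712.00 = 1.3084.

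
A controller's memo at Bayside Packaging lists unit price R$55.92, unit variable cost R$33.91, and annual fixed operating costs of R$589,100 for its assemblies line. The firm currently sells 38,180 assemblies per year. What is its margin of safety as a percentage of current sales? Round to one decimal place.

Contribution margin per unit = R$55.92 − R$33.91 = R$22.01. Break-even units = R$589,100 ÷ R$22.01 = 26,765.11; break-even revenue = 26,765.11 × R$55.92 = R$1,496,704.77.
Current sales = 38,180 × R$55.92 = R$2,135,025.60.
Margin of safety = (R$2,135,025.60 − R$1,496,704.77) ÷ R$2,135,025.60 = 29.9%.

29.9%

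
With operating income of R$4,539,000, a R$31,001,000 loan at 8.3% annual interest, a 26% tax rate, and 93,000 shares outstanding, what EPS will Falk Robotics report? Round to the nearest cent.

R$15.64

Pre-tax income = R$4,539,000 − R$2,573,083.00 = R$1,965,917.00.
After tax at 26%: net income = R$1,965,917.00 × 0.74 = R$1,454,778.58.
EPS = R$1,454,778.58 ÷ 93,000 = R$15.64.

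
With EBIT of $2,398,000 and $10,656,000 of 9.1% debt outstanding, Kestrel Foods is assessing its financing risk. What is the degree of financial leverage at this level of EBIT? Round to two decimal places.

Interest = $969,696.00.
Degree of financial leverage = EBIT / (EBIT − interest) = $2,398,000 / $1,428,304.00 = 1.6789.

1.68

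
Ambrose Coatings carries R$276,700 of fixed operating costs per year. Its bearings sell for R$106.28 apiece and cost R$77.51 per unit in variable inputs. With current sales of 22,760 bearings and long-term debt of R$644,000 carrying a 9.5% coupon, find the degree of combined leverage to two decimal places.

2.07

At 22,760 units, contribution = 22,760 × R$28.77 = R$654,805.20.
Subtracting fixed costs: EBIT = R$654,805.20 − R$276,700 = R$378,105.20. Interest = R$61,180.00.
DOL = R$654,805.20 ÷ R$378,105.20 = 1.7318; DFL = R$378,105.20 ÷ R$316,925.20 = 1.1930.
DCL = DOL × DFL = 1.7318 × 1.1930 = 2.0660.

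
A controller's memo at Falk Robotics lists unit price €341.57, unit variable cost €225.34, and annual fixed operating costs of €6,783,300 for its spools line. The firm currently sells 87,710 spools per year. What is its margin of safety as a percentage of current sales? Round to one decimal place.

Each unit contributes €341.57 − €225.34 = €116.23. Break-even units = €6,783,300 ÷ €116.23 = 58,361.01; break-even revenue = 58,361.01 × €341.57 = €19,934,369.62.
Current sales = 87,710 × €341.57 = €29,959,104.70.
Margin of safety = (€29,959,104.70 − €19,934,369.62) ÷ €29,959,104.70 = 33.5%.

33.5%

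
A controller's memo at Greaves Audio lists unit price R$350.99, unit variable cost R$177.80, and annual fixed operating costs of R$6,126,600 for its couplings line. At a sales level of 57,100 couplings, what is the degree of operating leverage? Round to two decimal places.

Contribution at this volume is 57,100 × R$173.19 = R$9,889,149.00.
EBIT = R$9,889,149.00 − R$6,126,600 = R$3,762,549.00.
So DOL = total CM / EBIT = R$9,889,149.00 / R$3,762,549.00 = 2.6283.

2.63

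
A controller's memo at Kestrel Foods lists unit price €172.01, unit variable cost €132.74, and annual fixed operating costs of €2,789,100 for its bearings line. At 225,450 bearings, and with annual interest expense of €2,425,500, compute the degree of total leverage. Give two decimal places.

Total contribution margin = 225,450 × €39.27 = €8,853,421.50.
Subtracting fixed costs: EBIT = €8,853,421.50 − €2,789,100 = €6,064,321.50. Interest = €2,425,500.00, so EBIT − I = €3,638,821.50.
DCL = contribution ÷ (EBIT − I) = €8,853,421.50 ÷ €3,638,821.50 = 2.4330.

2.43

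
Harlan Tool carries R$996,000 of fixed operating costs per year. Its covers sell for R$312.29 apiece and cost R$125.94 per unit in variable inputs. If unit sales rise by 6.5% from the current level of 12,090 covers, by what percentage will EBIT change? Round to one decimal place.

Contribution at this volume is 12,090 × R$186.35 = R$2,252,971.50.
EBIT = R$2,252,971.50 − R$996,000 = R$1,256,971.50.
So DOL = total CM / EBIT = R$2,252,971.50 / R$1,256,971.50 = 1.7924.
%ΔEBIT = DOL × %ΔSales = 1.7924 × +6.5% = +11.7%.

+11.7%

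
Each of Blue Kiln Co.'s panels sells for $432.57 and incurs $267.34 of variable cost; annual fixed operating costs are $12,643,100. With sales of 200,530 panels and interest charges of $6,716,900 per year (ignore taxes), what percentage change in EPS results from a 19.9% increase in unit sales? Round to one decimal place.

+47.9%

Total contribution margin = 200,530 × $165.23 = $33,133,571.90.
Subtracting fixed costs: EBIT = $33,133,571.90 − $12,643,100 = $20,490,471.90.
After interest of $6,716,900.00, pre-tax earnings = $13,773,571.90.
Degree of combined leverage = contribution ÷ (EBIT − I) = $33,133,571.90 ÷ $13,773,571.90 = 2.4056.
EPS therefore changes by 2.4056 × (+19.9%) = +47.9%.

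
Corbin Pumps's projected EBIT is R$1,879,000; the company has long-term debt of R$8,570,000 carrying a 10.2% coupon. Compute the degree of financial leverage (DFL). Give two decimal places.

1.87

Interest = R$874,140.00.
DFL = EBIT ÷ (EBIT − I) = R$1,879,000 ÷ (R$1,879,000 − R$874,140.00) = R$1,879,000 ÷ R$1,004,860.00 = 1.8699.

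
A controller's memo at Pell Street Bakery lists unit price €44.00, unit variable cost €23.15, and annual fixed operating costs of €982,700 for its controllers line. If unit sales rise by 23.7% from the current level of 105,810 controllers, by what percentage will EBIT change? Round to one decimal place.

Total contribution margin = 105,810 × €20.85 = €2,206,138.50.
EBIT = €2,206,138.50 − €982,700 = €1,223,438.50.
Degree of operating leverage = €2,206,138.50 / €1,223,438.50 = 1.8032.
Operating income changes by 1.8032 × +23.7% = +42.7%.

+42.7%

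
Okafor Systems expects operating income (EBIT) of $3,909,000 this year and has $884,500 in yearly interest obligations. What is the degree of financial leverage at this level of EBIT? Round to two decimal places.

Interest = $884,500.00.
Degree of financial leverage = EBIT / (EBIT − interest) = $3,909,000 / $3,024,500.00 = 1.2924.

1.29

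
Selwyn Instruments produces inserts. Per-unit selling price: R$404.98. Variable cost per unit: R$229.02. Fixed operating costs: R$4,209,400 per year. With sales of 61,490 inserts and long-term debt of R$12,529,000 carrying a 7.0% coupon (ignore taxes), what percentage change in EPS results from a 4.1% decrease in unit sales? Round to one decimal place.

Contribution at this volume is 61,490 × R$175.96 = R$10,819,780.40.
EBIT = R$10,819,780.40 − R$4,209,400 = R$6,610,380.40.
After interest of R$877,030.00, pre-tax earnings = R$5,733,350.40.
Degree of combined leverage = contribution ÷ (EBIT − I) = R$10,819,780.40 ÷ R$5,733,350.40 = 1.8872.
%ΔEPS = DCL × %ΔSales = 1.8872 × -4.1% = -7.7%.

-7.7%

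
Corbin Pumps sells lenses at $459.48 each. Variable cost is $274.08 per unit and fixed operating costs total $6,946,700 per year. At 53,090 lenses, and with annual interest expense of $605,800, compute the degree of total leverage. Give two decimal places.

4.30

At 53,090 units, contribution = 53,090 × $185.40 = $9,842,886.00.
Operating income = contribution − fixed costs = $9,842,886.00 − $6,946,700 = $2,896,186.00. Interest = $605,800.00.
DOL = $9,842,886.00 ÷ $2,896,186.00 = 3.3986; DFL = $2,896,186.00 ÷ $2,290,386.00 = 1.2645.
DCL = DOL × DFL = 3.3986 × 1.2645 = 4.2975.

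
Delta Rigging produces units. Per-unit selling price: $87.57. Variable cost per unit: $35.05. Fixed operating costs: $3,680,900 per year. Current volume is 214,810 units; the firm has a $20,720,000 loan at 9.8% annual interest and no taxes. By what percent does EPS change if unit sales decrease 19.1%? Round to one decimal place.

-38.7%

Total contribution margin = 214,810 × $52.52 = $11,281,821.20.
Subtracting fixed costs: EBIT = $11,281,821.20 − $3,680,900 = $7,600,921.20.
After interest of $2,030,560.00, pre-tax earnings = $5,570,361.20.
Degree of combined leverage = contribution ÷ (EBIT − I) = $11,281,821.20 ÷ $5,570,361.20 = 2.0253.
%ΔEPS = DCL × %ΔSales = 2.0253 × -19.1% = -38.7%.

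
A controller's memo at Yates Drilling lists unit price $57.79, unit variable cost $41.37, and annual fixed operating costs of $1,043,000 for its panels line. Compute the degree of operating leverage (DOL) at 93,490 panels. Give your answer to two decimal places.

3.12

Total contribution margin = 93,490 × $16.42 = $1,535,105.80.
Subtracting fixed costs: EBIT = $1,535,105.80 − $1,043,000 = $492,105.80.
DOL = contribution ÷ EBIT = $1,535,105.80 ÷ $492,105.80 = 3.1195.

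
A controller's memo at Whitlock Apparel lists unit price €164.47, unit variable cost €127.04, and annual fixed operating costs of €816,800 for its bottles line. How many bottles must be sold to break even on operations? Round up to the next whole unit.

21,823 bottles

Unit CM = price − variable cost = €164.47 − €127.04 = €37.43.
Units to break even: €816,800 ÷ €37.43 = 21,822.07, rounded up to 21,823.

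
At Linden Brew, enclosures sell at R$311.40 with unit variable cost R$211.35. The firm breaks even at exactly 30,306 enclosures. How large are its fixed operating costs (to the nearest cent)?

Unit CM = price − variable cost = R$311.40 − R$211.35 = R$100.05.
Since BE = FC / CM, FC = 30,306 × R$100.05 = R$3,032,115.30.

R$3,032,115.30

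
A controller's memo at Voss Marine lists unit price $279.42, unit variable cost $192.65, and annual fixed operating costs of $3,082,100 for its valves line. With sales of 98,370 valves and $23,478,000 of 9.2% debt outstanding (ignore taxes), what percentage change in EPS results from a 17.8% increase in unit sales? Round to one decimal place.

Total contribution margin = 98,370 × $86.77 = $8,535,564.90.
Subtracting fixed costs: EBIT = $8,535,564.90 − $3,082,100 = $5,453,464.90.
After interest of $2,159,976.00, pre-tax earnings = $3,293,488.90.
DCL = total CM / (EBIT − I) = $8,535,564.90 / $3,293,488.90 = 2.5916.
EPS therefore changes by 2.5916 × (+17.8%) = +46.1%.

+46.1%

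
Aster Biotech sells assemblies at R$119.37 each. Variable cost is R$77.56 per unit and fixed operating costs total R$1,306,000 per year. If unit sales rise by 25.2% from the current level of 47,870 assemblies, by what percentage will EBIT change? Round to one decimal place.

+72.5%

Contribution at this volume is 47,870 × R$41.81 = R$2,001,444.70.
Operating income = contribution − fixed costs = R$2,001,444.70 − R$1,306,000 = R$695,444.70.
DOL = contribution ÷ EBIT = R$2,001,444.70 ÷ R$695,444.70 = 2.8779.
So EBIT moves 2.8779 × (+25.2%) = +72.5%.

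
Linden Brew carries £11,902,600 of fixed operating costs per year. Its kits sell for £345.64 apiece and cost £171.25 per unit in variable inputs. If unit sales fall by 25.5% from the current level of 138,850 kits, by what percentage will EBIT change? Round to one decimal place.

-50.2%

At 138,850 units, contribution = 138,850 × £174.39 = £24,214,051.50.
Subtracting fixed costs: EBIT = £24,214,051.50 − £11,902,600 = £12,311,451.50.
So DOL = total CM / EBIT = £24,214,051.50 / £12,311,451.50 = 1.9668.
So EBIT moves 1.9668 × (-25.5%) = -50.2%.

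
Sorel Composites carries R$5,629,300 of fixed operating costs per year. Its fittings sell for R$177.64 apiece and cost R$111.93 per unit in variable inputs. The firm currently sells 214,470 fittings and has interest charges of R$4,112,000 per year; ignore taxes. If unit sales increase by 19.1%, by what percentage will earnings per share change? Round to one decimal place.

+61.9%

At 214,470 units, contribution = 214,470 × R$65.71 = R$14,092,823.70.
Operating income = contribution − fixed costs = R$14,092,823.70 − R$5,629,300 = R$8,463,523.70.
After interest of R$4,112,000.00, pre-tax earnings = R$4,351,523.70.
Degree of combined leverage = contribution ÷ (EBIT − I) = R$14,092,823.70 ÷ R$4,351,523.70 = 3.2386.
%ΔEPS = DCL × %ΔSales = 3.2386 × +19.1% = +61.9%.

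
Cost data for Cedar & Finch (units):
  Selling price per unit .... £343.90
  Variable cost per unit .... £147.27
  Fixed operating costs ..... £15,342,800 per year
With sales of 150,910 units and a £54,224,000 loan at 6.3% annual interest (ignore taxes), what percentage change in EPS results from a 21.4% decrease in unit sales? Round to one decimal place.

Contribution at this volume is 150,910 × £196.63 = £29,673,433.30.
Subtracting fixed costs: EBIT = £29,673,433.30 − £15,342,800 = £14,330,633.30.
Interest = £3,416,112.00, so EBIT − I = £10,914,521.30.
Degree of combined leverage = contribution ÷ (EBIT − I) = £29,673,433.30 ÷ £10,914,521.30 = 2.7187.
%ΔEPS = DCL × %ΔSales = 2.7187 × -21.4% = -58.2%.

-58.2%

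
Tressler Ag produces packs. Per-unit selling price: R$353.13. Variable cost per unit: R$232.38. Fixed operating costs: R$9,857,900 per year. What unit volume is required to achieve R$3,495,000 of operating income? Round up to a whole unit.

Contribution margin per unit = R$353.13 − R$232.38 = R$120.75.
Need Q such that Q × R$120.75 − R$9,857,900 = R$3,495,000, i.e. Q = R$13,352,900 / R$120.75 = 110,583.02 → 110,584.

110,584 packs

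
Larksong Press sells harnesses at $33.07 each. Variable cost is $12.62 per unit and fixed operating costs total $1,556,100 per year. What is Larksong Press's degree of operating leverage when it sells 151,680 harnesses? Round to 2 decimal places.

2.01

Contribution at this volume is 151,680 × $20.45 = $3,101,856.00.
Subtracting fixed costs: EBIT = $3,101,856.00 − $1,556,100 = $1,545,756.00.
So DOL = total CM / EBIT = $3,101,856.00 / $1,545,756.00 = 2.0067.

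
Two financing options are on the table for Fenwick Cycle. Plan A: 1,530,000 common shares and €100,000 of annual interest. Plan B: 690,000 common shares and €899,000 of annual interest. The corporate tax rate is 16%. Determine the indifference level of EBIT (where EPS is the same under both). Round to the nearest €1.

At indifference, (EBIT − 100,000)(1 − t)/1,530,000 = (EBIT − 899,000)(1 − t)/690,000.
The (1 − t) factor cancels: (EBIT − 100,000) × 690,000 = (EBIT − 899,000) × 1,530,000.
EBIT × (1,530,000 − 690,000) = 899,000 × 1,530,000 − 100,000 × 690,000 = 1,306,470,000,000, so EBIT = 1,306,470,000,000 ÷ 840,000 = 1,555,321.43.

€1,555,321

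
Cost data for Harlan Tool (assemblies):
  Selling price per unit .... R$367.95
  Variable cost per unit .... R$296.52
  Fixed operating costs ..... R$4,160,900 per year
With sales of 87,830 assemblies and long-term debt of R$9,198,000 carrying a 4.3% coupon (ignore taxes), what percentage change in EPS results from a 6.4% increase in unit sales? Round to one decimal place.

+23.4%

Contribution at this volume is 87,830 × R$71.43 = R$6,273,696.90.
Subtracting fixed costs: EBIT = R$6,273,696.90 − R$4,160,900 = R$2,112,796.90.
Interest = R$395,514.00, so EBIT − I = R$1,717,282.90.
Degree of combined leverage = contribution ÷ (EBIT − I) = R$6,273,696.90 ÷ R$1,717,282.90 = 3.6533.
EPS therefore changes by 3.6533 × (+6.4%) = +23.4%.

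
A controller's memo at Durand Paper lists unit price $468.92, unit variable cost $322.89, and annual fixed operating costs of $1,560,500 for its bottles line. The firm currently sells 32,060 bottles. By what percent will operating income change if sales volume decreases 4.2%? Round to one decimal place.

At 32,060 units, contribution = 32,060 × $146.03 = $4,681,721.80.
Subtracting fixed costs: EBIT = $4,681,721.80 − $1,560,500 = $3,121,221.80.
Degree of operating leverage = $4,681,721.80 / $3,121,221.80 = 1.5000.
%ΔEBIT = DOL × %ΔSales = 1.5000 × -4.2% = -6.3%.

-6.3%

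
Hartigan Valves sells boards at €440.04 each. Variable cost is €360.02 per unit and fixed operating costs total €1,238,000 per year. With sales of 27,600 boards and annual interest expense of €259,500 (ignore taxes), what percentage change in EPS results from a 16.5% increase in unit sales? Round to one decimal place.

+51.2%

At 27,600 units, contribution = 27,600 × €80.02 = €2,208,552.00.
Subtracting fixed costs: EBIT = €2,208,552.00 − €1,238,000 = €970,552.00.
After interest of €259,500.00, pre-tax earnings = €711,052.00.
DCL = total CM / (EBIT − I) = €2,208,552.00 / €711,052.00 = 3.1060.
%ΔEPS = DCL × %ΔSales = 3.1060 × +16.5% = +51.2%.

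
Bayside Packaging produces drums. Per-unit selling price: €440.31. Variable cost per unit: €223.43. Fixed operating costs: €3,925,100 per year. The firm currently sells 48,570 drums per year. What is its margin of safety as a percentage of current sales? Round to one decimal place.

Each unit contributes €440.31 − €223.43 = €216.88. Break-even units = €3,925,100 ÷ €216.88 = 18,098.03; break-even revenue = 18,098.03 × €440.31 = €7,968,742.07.
Actual sales revenue = 48,570 × €440.31 = €21,385,856.70.
Margin of safety = (€21,385,856.70 − €7,968,742.07) ÷ €21,385,856.70 = 62.7%.

62.7%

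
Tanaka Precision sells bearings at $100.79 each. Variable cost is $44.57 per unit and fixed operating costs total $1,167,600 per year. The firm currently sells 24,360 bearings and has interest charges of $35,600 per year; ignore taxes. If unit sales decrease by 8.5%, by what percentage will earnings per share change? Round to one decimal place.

Contribution at this volume is 24,360 × $56.22 = $1,369,519.20.
Subtracting fixed costs: EBIT = $1,369,519.20 − $1,167,600 = $201,919.20.
Interest = $35,600.00, so EBIT − I = $166,319.20.
DCL = total CM / (EBIT − I) = $1,369,519.20 / $166,319.20 = 8.2343.
%ΔEPS = DCL × %ΔSales = 8.2343 × -8.5% = -70.0%.

-70.0%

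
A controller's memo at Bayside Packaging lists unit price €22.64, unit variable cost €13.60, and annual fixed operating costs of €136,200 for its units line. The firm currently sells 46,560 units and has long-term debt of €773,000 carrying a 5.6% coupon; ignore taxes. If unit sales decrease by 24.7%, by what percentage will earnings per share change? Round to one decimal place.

-43.1%

Contribution at this volume is 46,560 × €9.04 = €420,902.40.
Operating income = contribution − fixed costs = €420,902.40 − €136,200 = €284,702.40.
After interest of €43,288.00, pre-tax earnings = €241,414.40.
DCL = total CM / (EBIT − I) = €420,902.40 / €241,414.40 = 1.7435.
EPS therefore changes by 1.7435 × (-24.7%) = -43.1%.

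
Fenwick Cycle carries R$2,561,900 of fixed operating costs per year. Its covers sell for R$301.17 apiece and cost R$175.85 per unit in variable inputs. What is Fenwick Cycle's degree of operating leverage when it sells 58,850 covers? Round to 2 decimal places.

Total contribution margin = 58,850 × R$125.32 = R$7,375,082.00.
Operating income = contribution − fixed costs = R$7,375,082.00 − R$2,561,900 = R$4,813,182.00.
Degree of operating leverage = R$7,375,082.00 / R$4,813,182.00 = 1.5323.

1.53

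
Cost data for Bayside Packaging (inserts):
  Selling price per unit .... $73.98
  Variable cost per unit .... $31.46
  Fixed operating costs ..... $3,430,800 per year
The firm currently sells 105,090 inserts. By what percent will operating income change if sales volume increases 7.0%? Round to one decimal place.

Contribution at this volume is 105,090 × $42.52 = $4,468,426.80.
Subtracting fixed costs: EBIT = $4,468,426.80 − $3,430,800 = $1,037,626.80.
So DOL = total CM / EBIT = $4,468,426.80 / $1,037,626.80 = 4.3064.
%ΔEBIT = DOL × %ΔSales = 4.3064 × +7.0% = +30.1%.

+30.1%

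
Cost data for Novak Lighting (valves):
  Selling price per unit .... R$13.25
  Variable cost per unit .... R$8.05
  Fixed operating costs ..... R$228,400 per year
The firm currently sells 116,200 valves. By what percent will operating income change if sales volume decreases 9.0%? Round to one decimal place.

-14.5%

Total contribution margin = 116,200 × R$5.20 = R$604,240.00.
Operating income = contribution − fixed costs = R$604,240.00 − R$228,400 = R$375,840.00.
Degree of operating leverage = R$604,240.00 / R$375,840.00 = 1.6077.
Operating income changes by 1.6077 × -9.0% = -14.5%.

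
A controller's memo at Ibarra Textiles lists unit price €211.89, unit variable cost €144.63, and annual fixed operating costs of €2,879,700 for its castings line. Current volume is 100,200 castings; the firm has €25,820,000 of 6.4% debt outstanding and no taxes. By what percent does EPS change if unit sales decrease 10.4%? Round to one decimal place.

-31.8%

Contribution at this volume is 100,200 × €67.26 = €6,739,452.00.
Operating income = contribution − fixed costs = €6,739,452.00 − €2,879,700 = €3,859,752.00.
After interest of €1,652,480.00, pre-tax earnings = €2,207,272.00.
Degree of combined leverage = contribution ÷ (EBIT − I) = €6,739,452.00 ÷ €2,207,272.00 = 3.0533.
EPS therefore changes by 3.0533 × (-10.4%) = -31.8%.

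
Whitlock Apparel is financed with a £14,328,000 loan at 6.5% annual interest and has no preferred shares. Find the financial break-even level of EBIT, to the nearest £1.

£931,320

Annual interest = 6.5% × £14,328,000 = £931,320.00.
With no preferred dividends, EPS = 0 when EBIT exactly covers interest, so the financial break-even EBIT is £931,320.00.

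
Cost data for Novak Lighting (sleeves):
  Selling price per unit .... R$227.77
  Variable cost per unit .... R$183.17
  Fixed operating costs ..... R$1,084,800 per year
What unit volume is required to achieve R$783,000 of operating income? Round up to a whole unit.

Each unit contributes R$227.77 − R$183.17 = R$44.60.
Need Q such that Q × R$44.60 − R$1,084,800 = R$783,000, i.e. Q = R$1,867,800 / R$44.60 = 41,878.92 → 41,879.

41,879 sleeves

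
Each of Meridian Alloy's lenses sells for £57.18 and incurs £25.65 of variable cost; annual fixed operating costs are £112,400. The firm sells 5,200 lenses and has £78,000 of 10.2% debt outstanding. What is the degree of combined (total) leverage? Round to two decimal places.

3.76

At 5,200 units, contribution = 5,200 × £31.53 = £163,956.00.
Operating income = contribution − fixed costs = £163,956.00 − £112,400 = £51,556.00. Interest = £7,956.00, so EBIT − I = £43,600.00.
DCL = contribution ÷ (EBIT − I) = £163,956.00 ÷ £43,600.00 = 3.7605.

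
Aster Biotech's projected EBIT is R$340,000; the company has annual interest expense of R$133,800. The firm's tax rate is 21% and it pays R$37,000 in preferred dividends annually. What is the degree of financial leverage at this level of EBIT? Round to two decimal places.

2.13

Interest = R$133,800.00.
Pre-tax preferred-dividend burden = R$37,000 ÷ (1 − 0.21) = R$46,835.44.
DFL = EBIT ÷ [EBIT − I − D_p/(1−t)] = R$340,000 ÷ [R$340,000 − R$133,800.00 − R$46,835.44] = R$340,000 ÷ R$159,364.56 = 2.1335.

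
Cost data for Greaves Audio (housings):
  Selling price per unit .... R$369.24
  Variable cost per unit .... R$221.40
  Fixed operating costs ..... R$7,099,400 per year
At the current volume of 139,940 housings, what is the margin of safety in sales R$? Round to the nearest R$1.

Contribution margin per unit = R$369.24 − R$221.40 = R$147.84. Break-even units = R$7,099,400 ÷ R$147.84 = 48,020.83; break-even revenue = 48,020.83 × R$369.24 = R$17,731,212.50.
Current sales = 139,940 × R$369.24 = R$51,671,445.60.
Margin of safety = R$51,671,445.60 − R$17,731,212.50 = R$33,940,233.

R$33,940,233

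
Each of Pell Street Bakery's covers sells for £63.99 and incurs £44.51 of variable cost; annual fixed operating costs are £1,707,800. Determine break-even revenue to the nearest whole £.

Contribution margin per unit = £63.99 − £44.51 = £19.48, a CM ratio of £19.48 ÷ £63.99 = 0.3044.
Break-even sales = FC ÷ CM ratio = £1,707,800 × £63.99 / £19.48 = £5,609,965.

£5,609,965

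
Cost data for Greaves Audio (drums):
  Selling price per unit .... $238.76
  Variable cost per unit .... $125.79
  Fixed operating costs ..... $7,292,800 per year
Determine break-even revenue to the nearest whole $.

CM per unit = $238.76 − $125.79 = $112.97; CM ratio = $112.97 / $238.76 = 0.4732.
Break-even sales = FC ÷ CM ratio = $7,292,800 × $238.76 / $112.97 = $15,413,198.

$15,413,198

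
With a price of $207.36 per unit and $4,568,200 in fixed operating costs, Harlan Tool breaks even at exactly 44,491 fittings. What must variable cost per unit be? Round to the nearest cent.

At break-even, FC = Q × (P − VC), so P − VC = $4,568,200 ÷ 44,491 = $102.6769.
Variable cost per unit = $207.36 − $102.6769 = $104.68.

$104.68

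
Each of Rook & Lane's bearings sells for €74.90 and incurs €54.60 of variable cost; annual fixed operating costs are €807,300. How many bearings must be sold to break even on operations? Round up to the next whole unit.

39,769 bearings

Unit CM = price − variable cost = €74.90 − €54.60 = €20.30.
Break-even volume = fixed costs ÷ CM per unit = €807,300 ÷ €20.30 = 39,768.47, so 39,769 bearings.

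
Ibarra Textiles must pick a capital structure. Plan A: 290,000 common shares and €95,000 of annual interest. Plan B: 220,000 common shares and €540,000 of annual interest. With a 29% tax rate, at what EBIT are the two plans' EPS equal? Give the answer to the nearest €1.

€1,938,571

Set EPS_A = EPS_B: (EBIT − €95,000)(1 − 0.29) ÷ 290,000 = (EBIT − €540,000)(1 − 0.29) ÷ 220,000.
Cancelling (1 − t) and cross-multiplying: 220,000·(EBIT − 95,000) = 290,000·(EBIT − 540,000).
Solving, EBIT = (540,000·290,000 − 95,000·220,000) / (290,000 − 220,000) = 135,700,000,000 / 70,000 = 1,938,571.43.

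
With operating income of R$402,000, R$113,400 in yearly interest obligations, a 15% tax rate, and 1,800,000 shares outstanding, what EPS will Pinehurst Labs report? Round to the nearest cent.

Interest = R$113,400.00, so EBT = R$402,000 − R$113,400.00 = R$288,600.00.
After tax at 15%: net income = R$288,600.00 × 0.85 = R$245,310.00.
Per share: R$245,310.00 / 1,800,000 shares = R$0.14.

R$0.14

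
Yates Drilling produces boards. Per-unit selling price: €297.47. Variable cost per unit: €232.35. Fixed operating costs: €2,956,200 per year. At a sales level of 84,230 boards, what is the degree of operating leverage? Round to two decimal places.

2.17

Contribution at this volume is 84,230 × €65.12 = €5,485,057.60.
EBIT = €5,485,057.60 − €2,956,200 = €2,528,857.60.
So DOL = total CM / EBIT = €5,485,057.60 / €2,528,857.60 = 2.1690.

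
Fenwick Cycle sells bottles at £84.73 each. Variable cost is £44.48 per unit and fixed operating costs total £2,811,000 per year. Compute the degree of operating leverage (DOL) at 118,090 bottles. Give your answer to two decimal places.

2.45

At 118,090 units, contribution = 118,090 × £40.25 = £4,753,122.50.
EBIT = £4,753,122.50 − £2,811,000 = £1,942,122.50.
Degree of operating leverage = £4,753,122.50 / £1,942,122.50 = 2.4474.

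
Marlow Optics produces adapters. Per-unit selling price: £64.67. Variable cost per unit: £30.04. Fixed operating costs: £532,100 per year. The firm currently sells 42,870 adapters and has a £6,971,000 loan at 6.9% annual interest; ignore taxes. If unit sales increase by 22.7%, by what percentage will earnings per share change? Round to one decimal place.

+71.5%

Total contribution margin = 42,870 × £34.63 = £1,484,588.10.
EBIT = £1,484,588.10 − £532,100 = £952,488.10.
Interest = £480,999.00, so EBIT − I = £471,489.10.
DCL = total CM / (EBIT − I) = £1,484,588.10 / £471,489.10 = 3.1487.
EPS therefore changes by 3.1487 × (+22.7%) = +71.5%.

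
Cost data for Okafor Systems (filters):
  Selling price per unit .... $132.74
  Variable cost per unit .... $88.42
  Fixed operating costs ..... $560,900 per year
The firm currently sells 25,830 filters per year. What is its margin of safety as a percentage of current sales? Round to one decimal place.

51.0%

Contribution margin per unit = $132.74 − $88.42 = $44.32. Break-even units = $560,900 ÷ $44.32 = 12,655.69; break-even revenue = 12,655.69 × $132.74 = $1,679,915.75.
Current sales = 25,830 × $132.74 = $3,428,674.20.
Margin of safety = ($3,428,674.20 − $1,679,915.75) ÷ $3,428,674.20 = 51.0%.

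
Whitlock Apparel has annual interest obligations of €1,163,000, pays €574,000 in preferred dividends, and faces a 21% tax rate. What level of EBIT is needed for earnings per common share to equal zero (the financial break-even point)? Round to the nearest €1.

€1,889,582

Preferred dividends are paid after tax, so their pre-tax equivalent is €574,000 ÷ (1 − 0.21) = €726,582.28.
EPS = 0 when EBIT covers interest plus the pre-tax preferred burden: €1,163,000 + €726,582.28 = €1,889,582.28.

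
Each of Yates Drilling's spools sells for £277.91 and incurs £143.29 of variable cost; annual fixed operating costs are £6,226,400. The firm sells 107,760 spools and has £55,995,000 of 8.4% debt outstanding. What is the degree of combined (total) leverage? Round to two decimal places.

4.06

At 107,760 units, contribution = 107,760 × £134.62 = £14,506,651.20.
Subtracting fixed costs: EBIT = £14,506,651.20 − £6,226,400 = £8,280,251.20. Interest = £4,703,580.00.
DOL = £14,506,651.20 ÷ £8,280,251.20 = 1.7520; DFL = £8,280,251.20 ÷ £3,576,671.20 = 2.3151.
DCL = DOL × DFL = 1.7520 × 2.3151 = 4.0561.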